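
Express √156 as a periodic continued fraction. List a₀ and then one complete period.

a₀ = ⌊√156⌋ = 12.
With m₀=0, d₀=1 and mₖ₊₁ = dₖaₖ − mₖ, dₖ₊₁ = (n − mₖ₊₁²)/dₖ, aₖ₊₁ = ⌊(a₀+mₖ₊₁)/dₖ₊₁⌋:
  k=1: m=12, d=12, a=2
  k=2: m=12, d=1, a=24
d=1 and a=2a₀=24 at k=2, so the next step gives (m, d) = (12, 12) again — its k=1 value — and the period has length 2.

[12; 2, 24]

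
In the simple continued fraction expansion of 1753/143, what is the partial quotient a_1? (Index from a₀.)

1753 = 12·143 + 37   →  a_0 = 12
143 = 3·37 + 32   →  a_1 = 3

3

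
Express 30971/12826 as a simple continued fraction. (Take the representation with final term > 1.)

[2; 2, 2, 2, 3, 8, 6, 6]

30971 = 2*12826 + 5319
12826 = 2*5319 + 2188
5319 = 2*2188 + 943
2188 = 2*943 + 302
943 = 3*302 + 37
302 = 8*37 + 6
37 = 6*6 + 1
6 = 6*1 + 0  (stop)
So 30971/12826 = [2; 2, 2, 2, 3, 8, 6, 6].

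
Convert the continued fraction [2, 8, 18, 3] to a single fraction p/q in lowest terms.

941/443

Using pₖ = aₖpₖ₋₁ + pₖ₋₂ and qₖ = aₖqₖ₋₁ + qₖ₋₂:
  k=0: a=2, p=2, q=1
  k=1: a=8, p=17, q=8
  k=2: a=18, p=308, q=145
  k=3: a=3, p=941, q=443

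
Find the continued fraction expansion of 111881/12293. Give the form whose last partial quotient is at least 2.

111881 = 9*12293 + 1244
12293 = 9*1244 + 1097
1244 = 1*1097 + 147
1097 = 7*147 + 68
147 = 2*68 + 11
68 = 6*11 + 2
11 = 5*2 + 1
2 = 2*1 + 0  (stop)
So 111881/12293 = [9; 9, 1, 7, 2, 6, 5, 2].

[9; 9, 1, 7, 2, 6, 5, 2]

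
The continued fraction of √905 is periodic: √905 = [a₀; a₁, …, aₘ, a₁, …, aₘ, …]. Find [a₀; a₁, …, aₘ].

a₀ = ⌊√905⌋ = 30.
With m₀=0, d₀=1 and mₖ₊₁ = dₖaₖ − mₖ, dₖ₊₁ = (n − mₖ₊₁²)/dₖ, aₖ₊₁ = ⌊(a₀+mₖ₊₁)/dₖ₊₁⌋:
  k=1: m=30, d=5, a=12
  k=2: m=30, d=1, a=60
d=1 and a=2a₀=60 at k=2, so the next step gives (m, d) = (30, 5) again — its k=1 value — and the period has length 2.

[30; 12, 60]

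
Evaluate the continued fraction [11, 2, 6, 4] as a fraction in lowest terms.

Using pₖ = aₖpₖ₋₁ + pₖ₋₂ and qₖ = aₖqₖ₋₁ + qₖ₋₂:
  k=0: a=11, p=11, q=1
  k=1: a=2, p=23, q=2
  k=2: a=6, p=149, q=13
  k=3: a=4, p=619, q=54

619/54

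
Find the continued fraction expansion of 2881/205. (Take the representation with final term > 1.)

2881 = 14*205 + 11
205 = 18*11 + 7
11 = 1*7 + 4
7 = 1*4 + 3
4 = 1*3 + 1
3 = 3*1 + 0  (stop)
So 2881/205 = [14; 18, 1, 1, 1, 3].

[14; 18, 1, 1, 1, 3]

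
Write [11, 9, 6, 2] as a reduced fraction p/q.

Using pₖ = aₖpₖ₋₁ + pₖ₋₂ and qₖ = aₖqₖ₋₁ + qₖ₋₂:
  k=0: a=11, p=11, q=1
  k=1: a=9, p=100, q=9
  k=2: a=6, p=611, q=55
  k=3: a=2, p=1322, q=119

1322/119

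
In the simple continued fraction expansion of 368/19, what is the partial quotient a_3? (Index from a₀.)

2

368 = 19·19 + 7   →  a_0 = 19
19 = 2·7 + 5   →  a_1 = 2
7 = 1·5 + 2   →  a_2 = 1
5 = 2·2 + 1   →  a_3 = 2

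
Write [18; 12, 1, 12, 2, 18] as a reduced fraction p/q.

Fold from the inside: start with 18/1.
  2 + 1/18 = 37/18
  12 + 18/37 = 462/37
  1 + 37/462 = 499/462
  12 + 462/499 = 6450/499
  18 + 499/6450 = 116599/6450

116599/6450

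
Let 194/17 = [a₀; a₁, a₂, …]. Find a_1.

2

194 = 11·17 + 7   →  a_0 = 11
17 = 2·7 + 3   →  a_1 = 2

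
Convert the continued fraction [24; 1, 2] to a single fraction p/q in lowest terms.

Fold from the inside: start with 2/1.
  1 + 1/2 = 3/2
  24 + 2/3 = 74/3

74/3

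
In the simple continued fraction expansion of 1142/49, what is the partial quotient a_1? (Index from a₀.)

1142 = 23·49 + 15   →  a_0 = 23
49 = 3·15 + 4   →  a_1 = 3

3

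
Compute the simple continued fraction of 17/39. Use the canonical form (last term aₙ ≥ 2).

17 = 0·39 + 17
39 = 2·17 + 5
17 = 3·5 + 2
5 = 2·2 + 1
2 = 2·1 + 0  (stop)
So 17/39 = [0; 2, 3, 2, 2].

[0; 2, 3, 2, 2]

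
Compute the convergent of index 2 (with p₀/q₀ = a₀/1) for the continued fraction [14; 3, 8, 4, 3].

Using pₖ = aₖpₖ₋₁ + pₖ₋₂, qₖ = aₖqₖ₋₁ + qₖ₋₂ (with p₋₁=1, p₋₂=0, q₋₁=0, q₋₂=1):
  k=0: a=14, p=14, q=1
  k=1: a=3, p=43, q=3
  k=2: a=8, p=358, q=25

358/25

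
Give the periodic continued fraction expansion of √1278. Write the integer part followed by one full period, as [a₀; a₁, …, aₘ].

a₀ = ⌊√1278⌋ = 35.
With m₀=0, d₀=1 and mₖ₊₁ = dₖaₖ − mₖ, dₖ₊₁ = (n − mₖ₊₁²)/dₖ, aₖ₊₁ = ⌊(a₀+mₖ₊₁)/dₖ₊₁⌋:
  k=1: m=35, d=53, a=1
  k=2: m=18, d=18, a=2
  k=3: m=18, d=53, a=1
  k=4: m=35, d=1, a=70
d=1 and a=2a₀=70 at k=4, so the next step gives (m, d) = (35, 53) again — its k=1 value — and the period has length 4.

[35; 1, 2, 1, 70]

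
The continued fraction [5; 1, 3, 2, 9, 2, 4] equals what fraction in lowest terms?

Fold from the inside: start with 4/1.
  2 + 1/4 = 9/4
  9 + 4/9 = 85/9
  2 + 9/85 = 179/85
  3 + 85/179 = 622/179
  1 + 179/622 = 801/622
  5 + 622/801 = 4627/801

4627/801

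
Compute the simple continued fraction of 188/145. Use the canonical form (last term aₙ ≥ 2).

188 = 1*145 + 43
145 = 3*43 + 16
43 = 2*16 + 11
16 = 1*11 + 5
11 = 2*5 + 1
5 = 5*1 + 0  (stop)
So 188/145 = [1; 3, 2, 1, 2, 5].

[1; 3, 2, 1, 2, 5]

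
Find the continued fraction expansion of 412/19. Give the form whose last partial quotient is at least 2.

[21; 1, 2, 6]

412 = 21·19 + 13
19 = 1·13 + 6
13 = 2·6 + 1
6 = 6·1 + 0  (stop)
So 412/19 = [21; 1, 2, 6].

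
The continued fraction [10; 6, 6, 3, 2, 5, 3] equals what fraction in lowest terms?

47631/4687

Fold from the inside: start with 3/1.
  5 + 1/3 = 16/3
  2 + 3/16 = 35/16
  3 + 16/35 = 121/35
  6 + 35/121 = 761/121
  6 + 121/761 = 4687/761
  10 + 761/4687 = 47631/4687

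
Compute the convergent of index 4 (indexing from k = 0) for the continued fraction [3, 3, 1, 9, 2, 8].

Using pₖ = aₖpₖ₋₁ + pₖ₋₂, qₖ = aₖqₖ₋₁ + qₖ₋₂ (with p₋₁=1, p₋₂=0, q₋₁=0, q₋₂=1):
  k=0: a=3, p=3, q=1
  k=1: a=3, p=10, q=3
  k=2: a=1, p=13, q=4
  k=3: a=9, p=127, q=39
  k=4: a=2, p=267, q=82

267/82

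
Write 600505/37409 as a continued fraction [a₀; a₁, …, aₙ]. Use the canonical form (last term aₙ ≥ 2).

[16; 19, 13, 13, 1, 1, 1, 3]

600505 = 16*37409 + 1961
37409 = 19*1961 + 150
1961 = 13*150 + 11
150 = 13*11 + 7
11 = 1*7 + 4
7 = 1*4 + 3
4 = 1*3 + 1
3 = 3*1 + 0  (stop)
So 600505/37409 = [16; 19, 13, 13, 1, 1, 1, 3].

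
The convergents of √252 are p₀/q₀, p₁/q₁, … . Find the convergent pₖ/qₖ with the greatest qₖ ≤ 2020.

28209/1777

√252 = [15; 1, 6, 1, 30, …] (period length 4).
Convergents:
  p_0/q_0 = 15/1
  p_1/q_1 = 16/1
  p_2/q_2 = 111/7
  p_3/q_3 = 127/8
  p_4/q_4 = 3921/247
  p_5/q_5 = 4048/255
  p_6/q_6 = 28209/1777
  p_7/q_7 = 32257/2032
q_6 = 1777 ≤ 2020 < 2032 = q_7, so the answer is 28209/1777.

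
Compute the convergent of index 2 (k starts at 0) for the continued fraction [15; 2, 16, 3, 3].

511/33

Using pₖ = aₖpₖ₋₁ + pₖ₋₂, qₖ = aₖqₖ₋₁ + qₖ₋₂ (with p₋₁=1, p₋₂=0, q₋₁=0, q₋₂=1):
  k=0: a=15, p=15, q=1
  k=1: a=2, p=31, q=2
  k=2: a=16, p=511, q=33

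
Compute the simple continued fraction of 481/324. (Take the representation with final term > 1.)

481 = 1*324 + 157
324 = 2*157 + 10
157 = 15*10 + 7
10 = 1*7 + 3
7 = 2*3 + 1
3 = 3*1 + 0  (stop)
So 481/324 = [1; 2, 15, 1, 2, 3].

[1; 2, 15, 1, 2, 3]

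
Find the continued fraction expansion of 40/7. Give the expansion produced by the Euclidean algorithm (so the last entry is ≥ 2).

40 = 5×7 + 5
7 = 1×5 + 2
5 = 2×2 + 1
2 = 2×1 + 0  (stop)
So 40/7 = [5; 1, 2, 2].

[5; 1, 2, 2]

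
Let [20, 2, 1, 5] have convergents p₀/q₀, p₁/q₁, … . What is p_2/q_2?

Using pₖ = aₖpₖ₋₁ + pₖ₋₂, qₖ = aₖqₖ₋₁ + qₖ₋₂ (with p₋₁=1, p₋₂=0, q₋₁=0, q₋₂=1):
  k=0: a=20, p=20, q=1
  k=1: a=2, p=41, q=2
  k=2: a=1, p=61, q=3

61/3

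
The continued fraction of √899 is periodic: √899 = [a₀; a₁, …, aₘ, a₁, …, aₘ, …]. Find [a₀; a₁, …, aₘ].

[29; 1, 58]

a₀ = ⌊√899⌋ = 29.
With m₀=0, d₀=1 and mₖ₊₁ = dₖaₖ − mₖ, dₖ₊₁ = (n − mₖ₊₁²)/dₖ, aₖ₊₁ = ⌊(a₀+mₖ₊₁)/dₖ₊₁⌋:
  k=1: m=29, d=58, a=1
  k=2: m=29, d=1, a=58
d=1 and a=2a₀=58 at k=2, so the next step gives (m, d) = (29, 58) again — its k=1 value — and the period has length 2.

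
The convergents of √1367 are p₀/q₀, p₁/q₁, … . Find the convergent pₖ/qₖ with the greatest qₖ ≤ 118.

1368/37

√1367 = [36; 1, 35, 1, 72, …] (period length 4).
Convergents:
  p_0/q_0 = 36/1
  p_1/q_1 = 37/1
  p_2/q_2 = 1331/36
  p_3/q_3 = 1368/37
  p_4/q_4 = 99827/2700
q_3 = 37 ≤ 118 < 2700 = q_4, so the answer is 1368/37.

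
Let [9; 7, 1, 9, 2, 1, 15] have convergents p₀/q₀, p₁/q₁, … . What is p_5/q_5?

2236/245

Using pₖ = aₖpₖ₋₁ + pₖ₋₂, qₖ = aₖqₖ₋₁ + qₖ₋₂ (with p₋₁=1, p₋₂=0, q₋₁=0, q₋₂=1):
  k=0: a=9, p=9, q=1
  k=1: a=7, p=64, q=7
  k=2: a=1, p=73, q=8
  k=3: a=9, p=721, q=79
  k=4: a=2, p=1515, q=166
  k=5: a=1, p=2236, q=245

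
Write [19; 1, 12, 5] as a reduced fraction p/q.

Using pₖ = aₖpₖ₋₁ + pₖ₋₂ and qₖ = aₖqₖ₋₁ + qₖ₋₂:
  k=0: a=19, p=19, q=1
  k=1: a=1, p=20, q=1
  k=2: a=12, p=259, q=13
  k=3: a=5, p=1315, q=66

1315/66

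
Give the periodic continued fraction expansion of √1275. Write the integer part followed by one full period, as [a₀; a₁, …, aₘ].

[35; 1, 2, 2, 2, 2, 2, 1, 70]

a₀ = ⌊√1275⌋ = 35.
With m₀=0, d₀=1 and mₖ₊₁ = dₖaₖ − mₖ, dₖ₊₁ = (n − mₖ₊₁²)/dₖ, aₖ₊₁ = ⌊(a₀+mₖ₊₁)/dₖ₊₁⌋:
  k=1: m=35, d=50, a=1
  k=2: m=15, d=21, a=2
  k=3: m=27, d=26, a=2
  k=4: m=25, d=25, a=2
  k=5: m=25, d=26, a=2
  k=6: m=27, d=21, a=2
  k=7: m=15, d=50, a=1
  k=8: m=35, d=1, a=70
d=1 and a=2a₀=70 at k=8, so the next step gives (m, d) = (35, 50) again — its k=1 value — and the period has length 8.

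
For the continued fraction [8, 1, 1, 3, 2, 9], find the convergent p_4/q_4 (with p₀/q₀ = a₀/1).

Using pₖ = aₖpₖ₋₁ + pₖ₋₂, qₖ = aₖqₖ₋₁ + qₖ₋₂ (with p₋₁=1, p₋₂=0, q₋₁=0, q₋₂=1):
  k=0: a=8, p=8, q=1
  k=1: a=1, p=9, q=1
  k=2: a=1, p=17, q=2
  k=3: a=3, p=60, q=7
  k=4: a=2, p=137, q=16

137/16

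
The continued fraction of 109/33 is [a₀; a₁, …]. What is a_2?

109 = 3·33 + 10   →  a_0 = 3
33 = 3·10 + 3   →  a_1 = 3
10 = 3·3 + 1   →  a_2 = 3

3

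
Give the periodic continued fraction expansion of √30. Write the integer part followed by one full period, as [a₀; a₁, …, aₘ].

a₀ = ⌊√30⌋ = 5.
With m₀=0, d₀=1 and mₖ₊₁ = dₖaₖ − mₖ, dₖ₊₁ = (n − mₖ₊₁²)/dₖ, aₖ₊₁ = ⌊(a₀+mₖ₊₁)/dₖ₊₁⌋:
  k=1: m=5, d=5, a=2
  k=2: m=5, d=1, a=10
d=1 and a=2a₀=10 at k=2, so the next step gives (m, d) = (5, 5) again — its k=1 value — and the period has length 2.

[5; 2, 10]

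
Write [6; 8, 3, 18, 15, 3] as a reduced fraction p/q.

Using pₖ = aₖpₖ₋₁ + pₖ₋₂ and qₖ = aₖqₖ₋₁ + qₖ₋₂:
  k=0: a=6, p=6, q=1
  k=1: a=8, p=49, q=8
  k=2: a=3, p=153, q=25
  k=3: a=18, p=2803, q=458
  k=4: a=15, p=42198, q=6895
  k=5: a=3, p=129397, q=21143

129397/21143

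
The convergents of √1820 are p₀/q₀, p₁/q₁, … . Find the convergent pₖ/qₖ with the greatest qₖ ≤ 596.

8191/192

√1820 = [42; 1, 1, 1, 20, 1, 1, 1, 84, …] (period length 8).
Convergents:
  p_0/q_0 = 42/1
  p_1/q_1 = 43/1
  p_2/q_2 = 85/2
  p_3/q_3 = 128/3
  p_4/q_4 = 2645/62
  p_5/q_5 = 2773/65
  p_6/q_6 = 5418/127
  p_7/q_7 = 8191/192
  p_8/q_8 = 693462/16255
q_7 = 192 ≤ 596 < 16255 = q_8, so the answer is 8191/192.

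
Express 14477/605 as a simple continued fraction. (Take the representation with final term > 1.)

14477 = 23×605 + 562
605 = 1×562 + 43
562 = 13×43 + 3
43 = 14×3 + 1
3 = 3×1 + 0  (stop)
So 14477/605 = [23; 1, 13, 14, 3].

[23; 1, 13, 14, 3]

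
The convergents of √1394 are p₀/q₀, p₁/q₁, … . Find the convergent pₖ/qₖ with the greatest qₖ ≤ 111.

4107/110

√1394 = [37; 2, 1, 36, 1, 2, 74, …] (period length 6).
Convergents:
  p_0/q_0 = 37/1
  p_1/q_1 = 75/2
  p_2/q_2 = 112/3
  p_3/q_3 = 4107/110
  p_4/q_4 = 4219/113
q_3 = 110 ≤ 111 < 113 = q_4, so the answer is 4107/110.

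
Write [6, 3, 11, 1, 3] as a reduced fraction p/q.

Using pₖ = aₖpₖ₋₁ + pₖ₋₂ and qₖ = aₖqₖ₋₁ + qₖ₋₂:
  k=0: a=6, p=6, q=1
  k=1: a=3, p=19, q=3
  k=2: a=11, p=215, q=34
  k=3: a=1, p=234, q=37
  k=4: a=3, p=917, q=145

917/145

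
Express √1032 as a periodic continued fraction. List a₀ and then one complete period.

a₀ = ⌊√1032⌋ = 32.
With m₀=0, d₀=1 and mₖ₊₁ = dₖaₖ − mₖ, dₖ₊₁ = (n − mₖ₊₁²)/dₖ, aₖ₊₁ = ⌊(a₀+mₖ₊₁)/dₖ₊₁⌋:
  k=1: m=32, d=8, a=8
  k=2: m=32, d=1, a=64
d=1 and a=2a₀=64 at k=2, so the next step gives (m, d) = (32, 8) again — its k=1 value — and the period has length 2.

[32; 8, 64]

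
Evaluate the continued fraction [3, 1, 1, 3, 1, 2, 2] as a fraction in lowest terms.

Using pₖ = aₖpₖ₋₁ + pₖ₋₂ and qₖ = aₖqₖ₋₁ + qₖ₋₂:
  k=0: a=3, p=3, q=1
  k=1: a=1, p=4, q=1
  k=2: a=1, p=7, q=2
  k=3: a=3, p=25, q=7
  k=4: a=1, p=32, q=9
  k=5: a=2, p=89, q=25
  k=6: a=2, p=210, q=59

210/59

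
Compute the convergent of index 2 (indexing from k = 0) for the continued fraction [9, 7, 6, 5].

393/43

Using pₖ = aₖpₖ₋₁ + pₖ₋₂, qₖ = aₖqₖ₋₁ + qₖ₋₂ (with p₋₁=1, p₋₂=0, q₋₁=0, q₋₂=1):
  k=0: a=9, p=9, q=1
  k=1: a=7, p=64, q=7
  k=2: a=6, p=393, q=43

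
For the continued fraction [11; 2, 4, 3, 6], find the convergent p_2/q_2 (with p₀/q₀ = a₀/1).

103/9

Using pₖ = aₖpₖ₋₁ + pₖ₋₂, qₖ = aₖqₖ₋₁ + qₖ₋₂ (with p₋₁=1, p₋₂=0, q₋₁=0, q₋₂=1):
  k=0: a=11, p=11, q=1
  k=1: a=2, p=23, q=2
  k=2: a=4, p=103, q=9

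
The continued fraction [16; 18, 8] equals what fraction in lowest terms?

2328/145

Fold from the inside: start with 8/1.
  18 + 1/8 = 145/8
  16 + 8/145 = 2328/145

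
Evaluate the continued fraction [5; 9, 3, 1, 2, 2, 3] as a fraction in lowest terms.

Fold from the inside: start with 3/1.
  2 + 1/3 = 7/3
  2 + 3/7 = 17/7
  1 + 7/17 = 24/17
  3 + 17/24 = 89/24
  9 + 24/89 = 825/89
  5 + 89/825 = 4214/825

4214/825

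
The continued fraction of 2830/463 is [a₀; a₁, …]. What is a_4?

2

2830 = 6·463 + 52   →  a_0 = 6
463 = 8·52 + 47   →  a_1 = 8
52 = 1·47 + 5   →  a_2 = 1
47 = 9·5 + 2   →  a_3 = 9
5 = 2·2 + 1   →  a_4 = 2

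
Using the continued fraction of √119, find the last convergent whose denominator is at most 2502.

26170/2399

√119 = [10; 1, 9, 1, 20, …] (period length 4).
Convergents:
  p_0/q_0 = 10/1
  p_1/q_1 = 11/1
  p_2/q_2 = 109/10
  p_3/q_3 = 120/11
  p_4/q_4 = 2509/230
  p_5/q_5 = 2629/241
  p_6/q_6 = 26170/2399
  p_7/q_7 = 28799/2640
q_6 = 2399 ≤ 2502 < 2640 = q_7, so the answer is 26170/2399.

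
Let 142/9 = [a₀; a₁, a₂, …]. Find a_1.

1

142 = 15·9 + 7   →  a_0 = 15
9 = 1·7 + 2   →  a_1 = 1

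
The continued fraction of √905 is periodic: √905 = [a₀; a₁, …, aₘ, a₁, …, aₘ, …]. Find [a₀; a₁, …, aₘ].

a₀ = ⌊√905⌋ = 30.

[30; 12, 60]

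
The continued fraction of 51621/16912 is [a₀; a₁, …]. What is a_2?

51621 = 3·16912 + 885   →  a_0 = 3
16912 = 19·885 + 97   →  a_1 = 19
885 = 9·97 + 12   →  a_2 = 9

9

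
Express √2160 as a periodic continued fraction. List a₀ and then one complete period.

[46; 2, 9, 1, 4, 1, 9, 2, 92]

a₀ = ⌊√2160⌋ = 46.
With m₀=0, d₀=1 and mₖ₊₁ = dₖaₖ − mₖ, dₖ₊₁ = (n − mₖ₊₁²)/dₖ, aₖ₊₁ = ⌊(a₀+mₖ₊₁)/dₖ₊₁⌋:
  k=1: m=46, d=44, a=2
  k=2: m=42, d=9, a=9
  k=3: m=39, d=71, a=1
  k=4: m=32, d=16, a=4
  k=5: m=32, d=71, a=1
  k=6: m=39, d=9, a=9
  k=7: m=42, d=44, a=2
  k=8: m=46, d=1, a=92
d=1 and a=2a₀=92 at k=8, so the next step gives (m, d) = (46, 44) again — its k=1 value — and the period has length 8.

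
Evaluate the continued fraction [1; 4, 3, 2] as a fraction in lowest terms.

37/30

Using pₖ = aₖpₖ₋₁ + pₖ₋₂ and qₖ = aₖqₖ₋₁ + qₖ₋₂:
  k=0: a=1, p=1, q=1
  k=1: a=4, p=5, q=4
  k=2: a=3, p=16, q=13
  k=3: a=2, p=37, q=30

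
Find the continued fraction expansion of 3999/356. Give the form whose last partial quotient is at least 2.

3999 = 11×356 + 83
356 = 4×83 + 24
83 = 3×24 + 11
24 = 2×11 + 2
11 = 5×2 + 1
2 = 2×1 + 0  (stop)
So 3999/356 = [11; 4, 3, 2, 5, 2].

[11; 4, 3, 2, 5, 2]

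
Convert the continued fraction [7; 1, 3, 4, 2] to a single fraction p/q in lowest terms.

Using pₖ = aₖpₖ₋₁ + pₖ₋₂ and qₖ = aₖqₖ₋₁ + qₖ₋₂:
  k=0: a=7, p=7, q=1
  k=1: a=1, p=8, q=1
  k=2: a=3, p=31, q=4
  k=3: a=4, p=132, q=17
  k=4: a=2, p=295, q=38

295/38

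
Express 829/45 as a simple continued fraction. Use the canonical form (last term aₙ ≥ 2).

829 = 18*45 + 19
45 = 2*19 + 7
19 = 2*7 + 5
7 = 1*5 + 2
5 = 2*2 + 1
2 = 2*1 + 0  (stop)
So 829/45 = [18; 2, 2, 1, 2, 2].

[18; 2, 2, 1, 2, 2]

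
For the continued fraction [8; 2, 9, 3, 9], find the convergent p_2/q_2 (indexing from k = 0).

161/19

Using pₖ = aₖpₖ₋₁ + pₖ₋₂, qₖ = aₖqₖ₋₁ + qₖ₋₂ (with p₋₁=1, p₋₂=0, q₋₁=0, q₋₂=1):
  k=0: a=8, p=8, q=1
  k=1: a=2, p=17, q=2
  k=2: a=9, p=161, q=19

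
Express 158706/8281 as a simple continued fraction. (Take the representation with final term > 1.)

158706 = 19·8281 + 1367
8281 = 6·1367 + 79
1367 = 17·79 + 24
79 = 3·24 + 7
24 = 3·7 + 3
7 = 2·3 + 1
3 = 3·1 + 0  (stop)
So 158706/8281 = [19; 6, 17, 3, 3, 2, 3].

[19; 6, 17, 3, 3, 2, 3]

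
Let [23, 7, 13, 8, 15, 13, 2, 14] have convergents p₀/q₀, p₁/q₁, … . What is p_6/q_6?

7055441/304885

Using pₖ = aₖpₖ₋₁ + pₖ₋₂, qₖ = aₖqₖ₋₁ + qₖ₋₂ (with p₋₁=1, p₋₂=0, q₋₁=0, q₋₂=1):
  k=0: a=23, p=23, q=1
  k=1: a=7, p=162, q=7
  k=2: a=13, p=2129, q=92
  k=3: a=8, p=17194, q=743
  k=4: a=15, p=260039, q=11237
  k=5: a=13, p=3397701, q=146824
  k=6: a=2, p=7055441, q=304885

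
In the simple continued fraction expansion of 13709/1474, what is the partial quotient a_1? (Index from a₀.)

13709 = 9·1474 + 443   →  a_0 = 9
1474 = 3·443 + 145   →  a_1 = 3

3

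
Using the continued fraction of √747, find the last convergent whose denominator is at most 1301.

√747 = [27; 3, 54, …] (period length 2).
Convergents:
  p_0/q_0 = 27/1
  p_1/q_1 = 82/3
  p_2/q_2 = 4455/163
  p_3/q_3 = 13447/492
  p_4/q_4 = 730593/26731
q_3 = 492 ≤ 1301 < 26731 = q_4, so the answer is 13447/492.

13447/492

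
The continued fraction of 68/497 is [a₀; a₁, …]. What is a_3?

4

68 = 0·497 + 68   →  a_0 = 0
497 = 7·68 + 21   →  a_1 = 7
68 = 3·21 + 5   →  a_2 = 3
21 = 4·5 + 1   →  a_3 = 4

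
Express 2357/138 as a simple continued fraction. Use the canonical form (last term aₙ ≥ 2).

2357 = 17·138 + 11
138 = 12·11 + 6
11 = 1·6 + 5
6 = 1·5 + 1
5 = 5·1 + 0  (stop)
So 2357/138 = [17; 12, 1, 1, 5].

[17; 12, 1, 1, 5]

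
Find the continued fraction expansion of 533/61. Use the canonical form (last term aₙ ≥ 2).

533 = 8·61 + 45
61 = 1·45 + 16
45 = 2·16 + 13
16 = 1·13 + 3
13 = 4·3 + 1
3 = 3·1 + 0  (stop)
So 533/61 = [8; 1, 2, 1, 4, 3].

[8; 1, 2, 1, 4, 3]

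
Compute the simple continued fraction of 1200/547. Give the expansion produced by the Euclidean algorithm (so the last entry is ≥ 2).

[2; 5, 6, 4, 4]

1200 = 2*547 + 106
547 = 5*106 + 17
106 = 6*17 + 4
17 = 4*4 + 1
4 = 4*1 + 0  (stop)
So 1200/547 = [2; 5, 6, 4, 4].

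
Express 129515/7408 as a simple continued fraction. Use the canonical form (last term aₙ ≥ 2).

129515 = 17×7408 + 3579
7408 = 2×3579 + 250
3579 = 14×250 + 79
250 = 3×79 + 13
79 = 6×13 + 1
13 = 13×1 + 0  (stop)
So 129515/7408 = [17; 2, 14, 3, 6, 13].

[17; 2, 14, 3, 6, 13]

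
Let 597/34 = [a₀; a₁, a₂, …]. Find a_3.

597 = 17·34 + 19   →  a_0 = 17
34 = 1·19 + 15   →  a_1 = 1
19 = 1·15 + 4   →  a_2 = 1
15 = 3·4 + 3   →  a_3 = 3

3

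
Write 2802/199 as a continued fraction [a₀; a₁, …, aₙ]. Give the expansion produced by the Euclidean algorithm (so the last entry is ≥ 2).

[14; 12, 2, 3, 2]

2802 = 14×199 + 16
199 = 12×16 + 7
16 = 2×7 + 2
7 = 3×2 + 1
2 = 2×1 + 0  (stop)
So 2802/199 = [14; 12, 2, 3, 2].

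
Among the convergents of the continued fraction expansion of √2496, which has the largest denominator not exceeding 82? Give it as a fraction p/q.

√2496 = [49; 1, 23, 1, 98, …] (period length 4).
Convergents:
  p_0/q_0 = 49/1
  p_1/q_1 = 50/1
  p_2/q_2 = 1199/24
  p_3/q_3 = 1249/25
  p_4/q_4 = 123601/2474
q_3 = 25 ≤ 82 < 2474 = q_4, so the answer is 1249/25.

1249/25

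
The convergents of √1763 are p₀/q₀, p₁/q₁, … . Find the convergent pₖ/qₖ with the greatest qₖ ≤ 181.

√1763 = [41; 1, 82, …] (period length 2).
Convergents:
  p_0/q_0 = 41/1
  p_1/q_1 = 42/1
  p_2/q_2 = 3485/83
  p_3/q_3 = 3527/84
  p_4/q_4 = 292699/6971
q_3 = 84 ≤ 181 < 6971 = q_4, so the answer is 3527/84.

3527/84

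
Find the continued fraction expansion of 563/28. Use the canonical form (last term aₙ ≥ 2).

563 = 20*28 + 3
28 = 9*3 + 1
3 = 3*1 + 0  (stop)
So 563/28 = [20; 9, 3].

[20; 9, 3]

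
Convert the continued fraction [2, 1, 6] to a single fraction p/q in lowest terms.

Fold from the inside: start with 6/1.
  1 + 1/6 = 7/6
  2 + 6/7 = 20/7

20/7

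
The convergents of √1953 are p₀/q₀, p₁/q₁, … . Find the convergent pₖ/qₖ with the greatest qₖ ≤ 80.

√1953 = [44; 5, 5, 3, 12, 3, 5, 5, 88, …] (period length 8).
Convergents:
  p_0/q_0 = 44/1
  p_1/q_1 = 221/5
  p_2/q_2 = 1149/26
  p_3/q_3 = 3668/83
q_2 = 26 ≤ 80 < 83 = q_3, so the answer is 1149/26.

1149/26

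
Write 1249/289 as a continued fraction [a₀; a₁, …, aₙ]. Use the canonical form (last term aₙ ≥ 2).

1249 = 4·289 + 93
289 = 3·93 + 10
93 = 9·10 + 3
10 = 3·3 + 1
3 = 3·1 + 0  (stop)
So 1249/289 = [4; 3, 9, 3, 3].

[4; 3, 9, 3, 3]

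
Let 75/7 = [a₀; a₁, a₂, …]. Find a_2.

2

75 = 10·7 + 5   →  a_0 = 10
7 = 1·5 + 2   →  a_1 = 1
5 = 2·2 + 1   →  a_2 = 2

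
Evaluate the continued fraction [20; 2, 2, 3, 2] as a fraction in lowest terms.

796/39

Fold from the inside: start with 2/1.
  3 + 1/2 = 7/2
  2 + 2/7 = 16/7
  2 + 7/16 = 39/16
  20 + 16/39 = 796/39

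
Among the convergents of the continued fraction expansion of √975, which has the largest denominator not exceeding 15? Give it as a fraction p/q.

√975 = [31; 4, 2, 4, 62, …] (period length 4).
Convergents:
  p_0/q_0 = 31/1
  p_1/q_1 = 125/4
  p_2/q_2 = 281/9
  p_3/q_3 = 1249/40
q_2 = 9 ≤ 15 < 40 = q_3, so the answer is 281/9.

281/9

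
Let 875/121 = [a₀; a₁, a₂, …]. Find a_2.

3

875 = 7·121 + 28   →  a_0 = 7
121 = 4·28 + 9   →  a_1 = 4
28 = 3·9 + 1   →  a_2 = 3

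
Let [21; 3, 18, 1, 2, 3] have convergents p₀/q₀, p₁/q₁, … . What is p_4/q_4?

Using pₖ = aₖpₖ₋₁ + pₖ₋₂, qₖ = aₖqₖ₋₁ + qₖ₋₂ (with p₋₁=1, p₋₂=0, q₋₁=0, q₋₂=1):
  k=0: a=21, p=21, q=1
  k=1: a=3, p=64, q=3
  k=2: a=18, p=1173, q=55
  k=3: a=1, p=1237, q=58
  k=4: a=2, p=3647, q=171

3647/171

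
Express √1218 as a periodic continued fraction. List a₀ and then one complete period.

a₀ = ⌊√1218⌋ = 34.

[34; 1, 8, 1, 68]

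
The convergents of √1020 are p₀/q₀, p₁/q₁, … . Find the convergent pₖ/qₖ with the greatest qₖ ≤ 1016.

32161/1007

√1020 = [31; 1, 14, 1, 62, …] (period length 4).
Convergents:
  p_0/q_0 = 31/1
  p_1/q_1 = 32/1
  p_2/q_2 = 479/15
  p_3/q_3 = 511/16
  p_4/q_4 = 32161/1007
  p_5/q_5 = 32672/1023
q_4 = 1007 ≤ 1016 < 1023 = q_5, so the answer is 32161/1007.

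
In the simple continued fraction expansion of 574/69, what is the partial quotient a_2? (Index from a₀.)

7

574 = 8·69 + 22   →  a_0 = 8
69 = 3·22 + 3   →  a_1 = 3
22 = 7·3 + 1   →  a_2 = 7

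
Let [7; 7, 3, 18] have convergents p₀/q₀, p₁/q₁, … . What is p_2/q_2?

Using pₖ = aₖpₖ₋₁ + pₖ₋₂, qₖ = aₖqₖ₋₁ + qₖ₋₂ (with p₋₁=1, p₋₂=0, q₋₁=0, q₋₂=1):
  k=0: a=7, p=7, q=1
  k=1: a=7, p=50, q=7
  k=2: a=3, p=157, q=22

157/22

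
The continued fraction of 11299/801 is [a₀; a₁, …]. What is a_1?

9

11299 = 14·801 + 85   →  a_0 = 14
801 = 9·85 + 36   →  a_1 = 9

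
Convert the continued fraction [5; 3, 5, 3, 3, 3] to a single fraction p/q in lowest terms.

2965/558

Fold from the inside: start with 3/1.
  3 + 1/3 = 10/3
  3 + 3/10 = 33/10
  5 + 10/33 = 175/33
  3 + 33/175 = 558/175
  5 + 175/558 = 2965/558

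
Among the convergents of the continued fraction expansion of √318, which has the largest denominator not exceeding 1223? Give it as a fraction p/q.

√318 = [17; 1, 4, 1, 34, …] (period length 4).
Convergents:
  p_0/q_0 = 17/1
  p_1/q_1 = 18/1
  p_2/q_2 = 89/5
  p_3/q_3 = 107/6
  p_4/q_4 = 3727/209
  p_5/q_5 = 3834/215
  p_6/q_6 = 19063/1069
  p_7/q_7 = 22897/1284
q_6 = 1069 ≤ 1223 < 1284 = q_7, so the answer is 19063/1069.

19063/1069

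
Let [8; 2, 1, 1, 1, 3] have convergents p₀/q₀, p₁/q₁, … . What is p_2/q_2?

25/3

Using pₖ = aₖpₖ₋₁ + pₖ₋₂, qₖ = aₖqₖ₋₁ + qₖ₋₂ (with p₋₁=1, p₋₂=0, q₋₁=0, q₋₂=1):
  k=0: a=8, p=8, q=1
  k=1: a=2, p=17, q=2
  k=2: a=1, p=25, q=3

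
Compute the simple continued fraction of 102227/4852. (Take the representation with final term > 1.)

102227 = 21×4852 + 335
4852 = 14×335 + 162
335 = 2×162 + 11
162 = 14×11 + 8
11 = 1×8 + 3
8 = 2×3 + 2
3 = 1×2 + 1
2 = 2×1 + 0  (stop)
So 102227/4852 = [21; 14, 2, 14, 1, 2, 1, 2].

[21; 14, 2, 14, 1, 2, 1, 2]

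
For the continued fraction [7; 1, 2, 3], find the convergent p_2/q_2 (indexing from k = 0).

23/3

Using pₖ = aₖpₖ₋₁ + pₖ₋₂, qₖ = aₖqₖ₋₁ + qₖ₋₂ (with p₋₁=1, p₋₂=0, q₋₁=0, q₋₂=1):
  k=0: a=7, p=7, q=1
  k=1: a=1, p=8, q=1
  k=2: a=2, p=23, q=3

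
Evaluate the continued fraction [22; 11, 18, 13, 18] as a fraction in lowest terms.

1037434/46963

Fold from the inside: start with 18/1.
  13 + 1/18 = 235/18
  18 + 18/235 = 4248/235
  11 + 235/4248 = 46963/4248
  22 + 4248/46963 = 1037434/46963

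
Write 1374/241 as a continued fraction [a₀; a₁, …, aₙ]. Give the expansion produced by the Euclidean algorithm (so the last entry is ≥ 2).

[5; 1, 2, 2, 1, 7, 3]

1374 = 5·241 + 169
241 = 1·169 + 72
169 = 2·72 + 25
72 = 2·25 + 22
25 = 1·22 + 3
22 = 7·3 + 1
3 = 3·1 + 0  (stop)
So 1374/241 = [5; 1, 2, 2, 1, 7, 3].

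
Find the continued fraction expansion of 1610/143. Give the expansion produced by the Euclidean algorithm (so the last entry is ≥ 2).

[11; 3, 1, 6, 2, 2]

1610 = 11×143 + 37
143 = 3×37 + 32
37 = 1×32 + 5
32 = 6×5 + 2
5 = 2×2 + 1
2 = 2×1 + 0  (stop)
So 1610/143 = [11; 3, 1, 6, 2, 2].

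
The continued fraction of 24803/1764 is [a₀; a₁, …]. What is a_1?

24803 = 14·1764 + 107   →  a_0 = 14
1764 = 16·107 + 52   →  a_1 = 16

16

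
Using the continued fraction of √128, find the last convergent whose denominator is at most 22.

181/16

√128 = [11; 3, 5, 3, 22, …] (period length 4).
Convergents:
  p_0/q_0 = 11/1
  p_1/q_1 = 34/3
  p_2/q_2 = 181/16
  p_3/q_3 = 577/51
q_2 = 16 ≤ 22 < 51 = q_3, so the answer is 181/16.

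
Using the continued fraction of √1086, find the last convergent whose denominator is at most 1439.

47092/1429

√1086 = [32; 1, 20, 1, 64, …] (period length 4).
Convergents:
  p_0/q_0 = 32/1
  p_1/q_1 = 33/1
  p_2/q_2 = 692/21
  p_3/q_3 = 725/22
  p_4/q_4 = 47092/1429
  p_5/q_5 = 47817/1451
q_4 = 1429 ≤ 1439 < 1451 = q_5, so the answer is 47092/1429.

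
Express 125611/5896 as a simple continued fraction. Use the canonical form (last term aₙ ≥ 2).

[21; 3, 3, 1, 1, 19, 6, 2]

125611 = 21×5896 + 1795
5896 = 3×1795 + 511
1795 = 3×511 + 262
511 = 1×262 + 249
262 = 1×249 + 13
249 = 19×13 + 2
13 = 6×2 + 1
2 = 2×1 + 0  (stop)
So 125611/5896 = [21; 3, 3, 1, 1, 19, 6, 2].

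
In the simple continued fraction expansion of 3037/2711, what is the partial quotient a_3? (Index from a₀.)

3037 = 1·2711 + 326   →  a_0 = 1
2711 = 8·326 + 103   →  a_1 = 8
326 = 3·103 + 17   →  a_2 = 3
103 = 6·17 + 1   →  a_3 = 6

6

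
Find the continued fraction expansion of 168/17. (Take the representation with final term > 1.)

[9; 1, 7, 2]

168 = 9·17 + 15
17 = 1·15 + 2
15 = 7·2 + 1
2 = 2·1 + 0  (stop)
So 168/17 = [9; 1, 7, 2].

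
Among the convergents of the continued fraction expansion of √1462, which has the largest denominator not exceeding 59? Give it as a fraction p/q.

√1462 = [38; 4, 4, 4, 76, …] (period length 4).
Convergents:
  p_0/q_0 = 38/1
  p_1/q_1 = 153/4
  p_2/q_2 = 650/17
  p_3/q_3 = 2753/72
q_2 = 17 ≤ 59 < 72 = q_3, so the answer is 650/17.

650/17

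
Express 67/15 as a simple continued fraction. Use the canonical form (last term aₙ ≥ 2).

67 = 4×15 + 7
15 = 2×7 + 1
7 = 7×1 + 0  (stop)
So 67/15 = [4; 2, 7].

[4; 2, 7]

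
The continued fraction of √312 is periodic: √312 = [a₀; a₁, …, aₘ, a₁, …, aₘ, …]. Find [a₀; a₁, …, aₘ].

a₀ = ⌊√312⌋ = 17.

[17; 1, 1, 1, 34]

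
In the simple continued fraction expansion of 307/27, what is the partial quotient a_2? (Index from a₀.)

307 = 11·27 + 10   →  a_0 = 11
27 = 2·10 + 7   →  a_1 = 2
10 = 1·7 + 3   →  a_2 = 1

1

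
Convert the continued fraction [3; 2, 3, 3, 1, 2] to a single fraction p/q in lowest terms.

285/83

Fold from the inside: start with 2/1.
  1 + 1/2 = 3/2
  3 + 2/3 = 11/3
  3 + 3/11 = 36/11
  2 + 11/36 = 83/36
  3 + 36/83 = 285/83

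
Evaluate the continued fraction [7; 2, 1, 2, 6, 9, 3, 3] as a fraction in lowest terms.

35558/4823

Fold from the inside: start with 3/1.
  3 + 1/3 = 10/3
  9 + 3/10 = 93/10
  6 + 10/93 = 568/93
  2 + 93/568 = 1229/568
  1 + 568/1229 = 1797/1229
  2 + 1229/1797 = 4823/1797
  7 + 1797/4823 = 35558/4823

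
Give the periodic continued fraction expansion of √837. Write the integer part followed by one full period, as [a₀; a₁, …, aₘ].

a₀ = ⌊√837⌋ = 28.

[28; 1, 13, 2, 13, 1, 56]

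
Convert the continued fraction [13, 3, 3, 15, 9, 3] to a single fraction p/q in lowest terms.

Using pₖ = aₖpₖ₋₁ + pₖ₋₂ and qₖ = aₖqₖ₋₁ + qₖ₋₂:
  k=0: a=13, p=13, q=1
  k=1: a=3, p=40, q=3
  k=2: a=3, p=133, q=10
  k=3: a=15, p=2035, q=153
  k=4: a=9, p=18448, q=1387
  k=5: a=3, p=57379, q=4314

57379/4314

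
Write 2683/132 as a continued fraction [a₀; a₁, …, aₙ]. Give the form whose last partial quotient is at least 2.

[20; 3, 14, 3]

2683 = 20*132 + 43
132 = 3*43 + 3
43 = 14*3 + 1
3 = 3*1 + 0  (stop)
So 2683/132 = [20; 3, 14, 3].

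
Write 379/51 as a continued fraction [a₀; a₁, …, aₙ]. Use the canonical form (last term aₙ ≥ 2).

379 = 7·51 + 22
51 = 2·22 + 7
22 = 3·7 + 1
7 = 7·1 + 0  (stop)
So 379/51 = [7; 2, 3, 7].

[7; 2, 3, 7]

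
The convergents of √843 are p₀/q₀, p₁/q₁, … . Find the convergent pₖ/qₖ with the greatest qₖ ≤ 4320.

√843 = [29; 29, 58, …] (period length 2).
Convergents:
  p_0/q_0 = 29/1
  p_1/q_1 = 842/29
  p_2/q_2 = 48865/1683
  p_3/q_3 = 1417927/48836
q_2 = 1683 ≤ 4320 < 48836 = q_3, so the answer is 48865/1683.

48865/1683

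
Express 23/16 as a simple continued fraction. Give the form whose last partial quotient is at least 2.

[1; 2, 3, 2]

23 = 1*16 + 7
16 = 2*7 + 2
7 = 3*2 + 1
2 = 2*1 + 0  (stop)
So 23/16 = [1; 2, 3, 2].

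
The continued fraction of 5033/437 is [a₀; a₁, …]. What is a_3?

14

5033 = 11·437 + 226   →  a_0 = 11
437 = 1·226 + 211   →  a_1 = 1
226 = 1·211 + 15   →  a_2 = 1
211 = 14·15 + 1   →  a_3 = 14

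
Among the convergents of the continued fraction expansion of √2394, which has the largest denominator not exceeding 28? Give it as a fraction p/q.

685/14

√2394 = [48; 1, 12, 1, 96, …] (period length 4).
Convergents:
  p_0/q_0 = 48/1
  p_1/q_1 = 49/1
  p_2/q_2 = 636/13
  p_3/q_3 = 685/14
  p_4/q_4 = 66396/1357
q_3 = 14 ≤ 28 < 1357 = q_4, so the answer is 685/14.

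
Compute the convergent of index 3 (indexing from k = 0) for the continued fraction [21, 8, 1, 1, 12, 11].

Using pₖ = aₖpₖ₋₁ + pₖ₋₂, qₖ = aₖqₖ₋₁ + qₖ₋₂ (with p₋₁=1, p₋₂=0, q₋₁=0, q₋₂=1):
  k=0: a=21, p=21, q=1
  k=1: a=8, p=169, q=8
  k=2: a=1, p=190, q=9
  k=3: a=1, p=359, q=17

359/17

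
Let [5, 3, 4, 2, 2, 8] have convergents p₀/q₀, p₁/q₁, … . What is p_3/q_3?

Using pₖ = aₖpₖ₋₁ + pₖ₋₂, qₖ = aₖqₖ₋₁ + qₖ₋₂ (with p₋₁=1, p₋₂=0, q₋₁=0, q₋₂=1):
  k=0: a=5, p=5, q=1
  k=1: a=3, p=16, q=3
  k=2: a=4, p=69, q=13
  k=3: a=2, p=154, q=29

154/29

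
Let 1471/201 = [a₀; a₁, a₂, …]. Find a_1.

3

1471 = 7·201 + 64   →  a_0 = 7
201 = 3·64 + 9   →  a_1 = 3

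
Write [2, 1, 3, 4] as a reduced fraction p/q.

Fold from the inside: start with 4/1.
  3 + 1/4 = 13/4
  1 + 4/13 = 17/13
  2 + 13/17 = 47/17

47/17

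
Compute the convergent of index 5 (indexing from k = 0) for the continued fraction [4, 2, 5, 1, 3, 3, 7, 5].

Using pₖ = aₖpₖ₋₁ + pₖ₋₂, qₖ = aₖqₖ₋₁ + qₖ₋₂ (with p₋₁=1, p₋₂=0, q₋₁=0, q₋₂=1):
  k=0: a=4, p=4, q=1
  k=1: a=2, p=9, q=2
  k=2: a=5, p=49, q=11
  k=3: a=1, p=58, q=13
  k=4: a=3, p=223, q=50
  k=5: a=3, p=727, q=163

727/163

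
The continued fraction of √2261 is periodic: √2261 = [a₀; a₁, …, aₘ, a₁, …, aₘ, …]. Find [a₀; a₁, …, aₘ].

[47; 1, 1, 4, 1, 1, 94]

a₀ = ⌊√2261⌋ = 47.
With m₀=0, d₀=1 and mₖ₊₁ = dₖaₖ − mₖ, dₖ₊₁ = (n − mₖ₊₁²)/dₖ, aₖ₊₁ = ⌊(a₀+mₖ₊₁)/dₖ₊₁⌋:
  k=1: m=47, d=52, a=1
  k=2: m=5, d=43, a=1
  k=3: m=38, d=19, a=4
  k=4: m=38, d=43, a=1
  k=5: m=5, d=52, a=1
  k=6: m=47, d=1, a=94
d=1 and a=2a₀=94 at k=6, so the next step gives (m, d) = (47, 52) again — its k=1 value — and the period has length 6.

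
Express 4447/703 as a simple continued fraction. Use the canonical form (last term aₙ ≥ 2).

[6; 3, 14, 3, 5]

4447 = 6*703 + 229
703 = 3*229 + 16
229 = 14*16 + 5
16 = 3*5 + 1
5 = 5*1 + 0  (stop)
So 4447/703 = [6; 3, 14, 3, 5].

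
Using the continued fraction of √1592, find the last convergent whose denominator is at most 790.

31481/789

√1592 = [39; 1, 8, 1, 78, …] (period length 4).
Convergents:
  p_0/q_0 = 39/1
  p_1/q_1 = 40/1
  p_2/q_2 = 359/9
  p_3/q_3 = 399/10
  p_4/q_4 = 31481/789
  p_5/q_5 = 31880/799
q_4 = 789 ≤ 790 < 799 = q_5, so the answer is 31481/789.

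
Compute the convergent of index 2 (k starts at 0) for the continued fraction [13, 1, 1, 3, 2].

27/2

Using pₖ = aₖpₖ₋₁ + pₖ₋₂, qₖ = aₖqₖ₋₁ + qₖ₋₂ (with p₋₁=1, p₋₂=0, q₋₁=0, q₋₂=1):
  k=0: a=13, p=13, q=1
  k=1: a=1, p=14, q=1
  k=2: a=1, p=27, q=2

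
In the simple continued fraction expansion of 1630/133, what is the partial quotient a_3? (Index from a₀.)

10

1630 = 12·133 + 34   →  a_0 = 12
133 = 3·34 + 31   →  a_1 = 3
34 = 1·31 + 3   →  a_2 = 1
31 = 10·3 + 1   →  a_3 = 10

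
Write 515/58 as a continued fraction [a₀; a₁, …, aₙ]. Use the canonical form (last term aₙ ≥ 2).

[8; 1, 7, 3, 2]

515 = 8*58 + 51
58 = 1*51 + 7
51 = 7*7 + 2
7 = 3*2 + 1
2 = 2*1 + 0  (stop)
So 515/58 = [8; 1, 7, 3, 2].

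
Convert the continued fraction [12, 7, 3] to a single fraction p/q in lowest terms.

Fold from the inside: start with 3/1.
  7 + 1/3 = 22/3
  12 + 3/22 = 267/22

267/22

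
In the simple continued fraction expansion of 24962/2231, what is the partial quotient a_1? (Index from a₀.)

24962 = 11·2231 + 421   →  a_0 = 11
2231 = 5·421 + 126   →  a_1 = 5

5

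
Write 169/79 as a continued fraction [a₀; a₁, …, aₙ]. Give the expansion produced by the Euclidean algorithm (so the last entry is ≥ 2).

169 = 2*79 + 11
79 = 7*11 + 2
11 = 5*2 + 1
2 = 2*1 + 0  (stop)
So 169/79 = [2; 7, 5, 2].

[2; 7, 5, 2]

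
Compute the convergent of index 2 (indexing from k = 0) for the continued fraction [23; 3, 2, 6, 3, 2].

Using pₖ = aₖpₖ₋₁ + pₖ₋₂, qₖ = aₖqₖ₋₁ + qₖ₋₂ (with p₋₁=1, p₋₂=0, q₋₁=0, q₋₂=1):
  k=0: a=23, p=23, q=1
  k=1: a=3, p=70, q=3
  k=2: a=2, p=163, q=7

163/7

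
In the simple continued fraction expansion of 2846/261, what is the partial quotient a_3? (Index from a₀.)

2846 = 10·261 + 236   →  a_0 = 10
261 = 1·236 + 25   →  a_1 = 1
236 = 9·25 + 11   →  a_2 = 9
25 = 2·11 + 3   →  a_3 = 2

2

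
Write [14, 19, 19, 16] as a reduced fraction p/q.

81659/5811

Fold from the inside: start with 16/1.
  19 + 1/16 = 305/16
  19 + 16/305 = 5811/305
  14 + 305/5811 = 81659/5811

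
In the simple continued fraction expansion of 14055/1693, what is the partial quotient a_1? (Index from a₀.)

14055 = 8·1693 + 511   →  a_0 = 8
1693 = 3·511 + 160   →  a_1 = 3

3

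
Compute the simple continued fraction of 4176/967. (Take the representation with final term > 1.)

4176 = 4·967 + 308
967 = 3·308 + 43
308 = 7·43 + 7
43 = 6·7 + 1
7 = 7·1 + 0  (stop)
So 4176/967 = [4; 3, 7, 6, 7].

[4; 3, 7, 6, 7]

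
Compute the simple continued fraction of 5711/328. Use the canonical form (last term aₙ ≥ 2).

[17; 2, 2, 3, 19]

5711 = 17*328 + 135
328 = 2*135 + 58
135 = 2*58 + 19
58 = 3*19 + 1
19 = 19*1 + 0  (stop)
So 5711/328 = [17; 2, 2, 3, 19].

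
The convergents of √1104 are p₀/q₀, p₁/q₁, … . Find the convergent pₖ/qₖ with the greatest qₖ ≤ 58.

1761/53

√1104 = [33; 4, 2, 2, 2, 4, 66, …] (period length 6).
Convergents:
  p_0/q_0 = 33/1
  p_1/q_1 = 133/4
  p_2/q_2 = 299/9
  p_3/q_3 = 731/22
  p_4/q_4 = 1761/53
  p_5/q_5 = 7775/234
q_4 = 53 ≤ 58 < 234 = q_5, so the answer is 1761/53.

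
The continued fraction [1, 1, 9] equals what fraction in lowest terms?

Using pₖ = aₖpₖ₋₁ + pₖ₋₂ and qₖ = aₖqₖ₋₁ + qₖ₋₂:
  k=0: a=1, p=1, q=1
  k=1: a=1, p=2, q=1
  k=2: a=9, p=19, q=10

19/10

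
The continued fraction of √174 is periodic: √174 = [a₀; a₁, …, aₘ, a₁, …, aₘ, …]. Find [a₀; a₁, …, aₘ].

a₀ = ⌊√174⌋ = 13.
With m₀=0, d₀=1 and mₖ₊₁ = dₖaₖ − mₖ, dₖ₊₁ = (n − mₖ₊₁²)/dₖ, aₖ₊₁ = ⌊(a₀+mₖ₊₁)/dₖ₊₁⌋:
  k=1: m=13, d=5, a=5
  k=2: m=12, d=6, a=4
  k=3: m=12, d=5, a=5
  k=4: m=13, d=1, a=26
d=1 and a=2a₀=26 at k=4, so the next step gives (m, d) = (13, 5) again — its k=1 value — and the period has length 4.

[13; 5, 4, 5, 26]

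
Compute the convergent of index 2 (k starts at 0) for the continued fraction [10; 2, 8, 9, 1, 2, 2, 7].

Using pₖ = aₖpₖ₋₁ + pₖ₋₂, qₖ = aₖqₖ₋₁ + qₖ₋₂ (with p₋₁=1, p₋₂=0, q₋₁=0, q₋₂=1):
  k=0: a=10, p=10, q=1
  k=1: a=2, p=21, q=2
  k=2: a=8, p=178, q=17

178/17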